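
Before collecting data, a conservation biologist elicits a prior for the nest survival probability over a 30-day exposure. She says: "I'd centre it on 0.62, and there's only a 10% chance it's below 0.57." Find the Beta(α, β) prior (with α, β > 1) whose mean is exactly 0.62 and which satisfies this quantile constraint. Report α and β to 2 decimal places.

α ≈ 97.00, β ≈ 59.45

With mean 0.62 fixed, write α = 0.62s, β = 0.38s where s = α+β.
Need P(θ < 0.57) = 0.1 under Beta(0.62s, 0.38s). Normal approximation: (q−m)/√(m(1−m)/s) ≈ z_{0.1} = -1.28, so s ≈ 0.62·0.38·(-1.28)²/(0.57−0.62)² = 154.8.
At s = 154.8: P(θ<0.57) ≈ 0.101. Adjusting to match 0.1 gives s ≈ 156.45.
So α = 0.62·156.45 ≈ 97.00, β = 0.38·156.45 ≈ 59.45.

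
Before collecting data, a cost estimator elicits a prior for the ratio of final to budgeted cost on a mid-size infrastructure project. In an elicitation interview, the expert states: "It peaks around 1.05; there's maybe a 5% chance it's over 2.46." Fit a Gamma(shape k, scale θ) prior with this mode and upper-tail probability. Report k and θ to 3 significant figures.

k ≈ 4.77, θ ≈ 0.278

Gamma(k,θ) with k>1 has mode (k−1)θ, so θ = 1.05/(k−1).
Need P(X < 2.46) = 0.95 with θ tied to k this way. Start at k = 2, θ = 1.05: P(X<2.46) ≈ 0.679.
Too low — raise k to concentrate. Iterating converges to k ≈ 4.77.
Then θ = 1.05/(4.77−1) ≈ 0.278.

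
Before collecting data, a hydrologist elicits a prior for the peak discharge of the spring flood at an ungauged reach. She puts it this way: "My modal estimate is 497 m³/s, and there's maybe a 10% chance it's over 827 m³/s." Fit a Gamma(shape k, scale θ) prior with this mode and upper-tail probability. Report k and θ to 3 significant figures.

k ≈ 8.28, θ ≈ 68.2

Gamma(k,θ) with k>1 has mode (k−1)θ, so θ = 497/(k−1).
Need P(X < 827) = 0.9 with θ tied to k this way. Start at k = 2, θ = 497: P(X<827) ≈ 0.495.
Too low — raise k to concentrate. Iterating converges to k ≈ 8.28.
Then θ = 497/(8.28−1) ≈ 68.2.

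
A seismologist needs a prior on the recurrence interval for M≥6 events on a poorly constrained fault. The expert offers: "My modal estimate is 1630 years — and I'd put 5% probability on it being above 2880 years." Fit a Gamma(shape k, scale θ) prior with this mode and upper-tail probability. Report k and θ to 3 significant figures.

Gamma(k,θ) with k>1 has mode (k−1)θ, so θ = 1630/(k−1).
Need P(X < 2880) = 0.95 with θ tied to k this way. Start at k = 2, θ = 1630: P(X<2880) ≈ 0.527.
Too low — raise k to concentrate. Iterating converges to k ≈ 9.61.
Then θ = 1630/(9.61−1) ≈ 189.

k ≈ 9.61, θ ≈ 189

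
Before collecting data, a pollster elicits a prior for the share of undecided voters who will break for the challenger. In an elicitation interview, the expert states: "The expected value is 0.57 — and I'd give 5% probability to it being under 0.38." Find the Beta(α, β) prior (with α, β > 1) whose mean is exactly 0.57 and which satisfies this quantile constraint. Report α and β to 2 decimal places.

With mean 0.57 fixed, write α = 0.57s, β = 0.43s where s = α+β.
Need P(θ < 0.38) = 0.05 under Beta(0.57s, 0.43s). Normal approximation: (q−m)/√(m(1−m)/s) ≈ z_{0.05} = -1.64, so s ≈ 0.57·0.43·(-1.64)²/(0.38−0.57)² = 18.4.
At s = 18.4: P(θ<0.38) ≈ 0.050. Adjusting to match 0.05 gives s ≈ 18.34.
So α = 0.57·18.34 ≈ 10.46, β = 0.43·18.34 ≈ 7.89.

α ≈ 10.46, β ≈ 7.89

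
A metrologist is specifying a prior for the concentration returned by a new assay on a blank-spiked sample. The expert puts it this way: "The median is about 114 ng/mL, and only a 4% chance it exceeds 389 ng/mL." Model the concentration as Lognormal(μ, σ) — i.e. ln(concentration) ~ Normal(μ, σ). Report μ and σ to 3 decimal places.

μ ≈ 4.736, σ ≈ 0.701

If T ~ Lognormal(μ,σ) then ln T ~ Normal(μ,σ), so the p-quantile of ln T is μ + z_p·σ.
ln(114) = 4.736 and ln(389) = 5.964; z_{0.5} = 0, z_{0.96} = 1.751.
σ = (5.964 − 4.736)/(1.751 − (0)) = 0.701.
μ = 4.736 − (0)·0.701 = 4.736.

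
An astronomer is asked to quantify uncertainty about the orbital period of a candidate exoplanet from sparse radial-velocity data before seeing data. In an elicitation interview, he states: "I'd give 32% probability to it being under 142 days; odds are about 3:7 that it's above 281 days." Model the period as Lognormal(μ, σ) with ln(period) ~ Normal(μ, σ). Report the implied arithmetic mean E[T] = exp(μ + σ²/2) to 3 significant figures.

E[T] ≈ 248 days

If T ~ Lognormal(μ,σ) then ln T ~ Normal(μ,σ), so the p-quantile of ln T is μ + z_p·σ.
ln(142) = 4.956 and ln(281) = 5.638; z_{0.32} = -0.4677, z_{0.7} = 0.5244.
σ = (5.638 − 4.956)/(0.5244 − (-0.4677)) = 0.688.
μ = 4.956 − (-0.4677)·0.688 = 5.278.
E[T] = exp(μ + σ²/2) = exp(5.278 + 0.2366) = 248 days.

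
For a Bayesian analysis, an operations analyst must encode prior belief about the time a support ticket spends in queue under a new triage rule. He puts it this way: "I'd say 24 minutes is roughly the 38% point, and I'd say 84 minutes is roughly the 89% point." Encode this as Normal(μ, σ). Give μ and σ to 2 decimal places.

μ = 35.96, σ = 39.16

For Normal(μ,σ), the p-quantile is μ + z_p·σ. Here z_{0.38} = -0.3055, z_{0.89} = 1.227.
So 24 = μ − 0.3055σ and 84 = μ + 1.227σ.
Subtracting: σ = (84 − 24)/(1.227 − (-0.3055)) = 39.16.
Then μ = 24 − (-0.3055)·39.16 = 35.96.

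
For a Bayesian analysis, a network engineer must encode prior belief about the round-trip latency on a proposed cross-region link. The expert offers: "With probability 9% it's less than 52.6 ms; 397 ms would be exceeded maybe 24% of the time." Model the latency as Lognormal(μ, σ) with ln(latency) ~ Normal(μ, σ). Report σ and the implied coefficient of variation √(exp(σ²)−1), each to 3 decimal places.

σ ≈ 0.987, CV ≈ 1.285

If T ~ Lognormal(μ,σ) then ln T ~ Normal(μ,σ), so the p-quantile of ln T is μ + z_p·σ.
ln(52.6) = 3.963 and ln(397) = 5.984; z_{0.09} = -1.341, z_{0.76} = 0.7063.
σ = (5.984 − 3.963)/(0.7063 − (-1.341)) = 0.987.
μ = 3.963 − (-1.341)·0.987 = 5.287.
CV = √(exp(σ²)−1) = √(exp(0.9749)−1) = 1.285.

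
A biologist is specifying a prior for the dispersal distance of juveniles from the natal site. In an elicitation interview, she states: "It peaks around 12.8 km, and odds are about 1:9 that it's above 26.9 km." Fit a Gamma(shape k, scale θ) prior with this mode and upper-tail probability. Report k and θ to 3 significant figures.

Gamma(k,θ) with k>1 has mode (k−1)θ, so θ = 12.8/(k−1).
Need P(X < 26.9) = 0.9 with θ tied to k this way. Start at k = 2, θ = 12.8: P(X<26.9) ≈ 0.621.
Too low — raise k to concentrate. Iterating converges to k ≈ 4.48.
Then θ = 12.8/(4.48−1) ≈ 3.68.

k ≈ 4.48, θ ≈ 3.68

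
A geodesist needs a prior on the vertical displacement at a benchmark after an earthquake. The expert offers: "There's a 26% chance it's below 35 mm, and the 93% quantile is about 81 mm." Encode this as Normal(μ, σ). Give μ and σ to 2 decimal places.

For Normal(μ,σ), the p-quantile is μ + z_p·σ. Here z_{0.26} = -0.6433, z_{0.93} = 1.476.
So 35 = μ − 0.6433σ and 81 = μ + 1.476σ.
Subtracting: σ = (81 − 35)/(1.476 − (-0.6433)) = 21.71.
Then μ = 35 − (-0.6433)·21.71 = 48.97.

μ = 48.97, σ = 21.71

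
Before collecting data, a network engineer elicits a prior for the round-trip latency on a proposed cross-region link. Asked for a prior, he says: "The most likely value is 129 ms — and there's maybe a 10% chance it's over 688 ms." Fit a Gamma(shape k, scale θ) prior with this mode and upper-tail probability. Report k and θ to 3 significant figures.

k ≈ 1.62, θ ≈ 207

Gamma(k,θ) with k>1 has mode (k−1)θ, so θ = 129/(k−1).
Need P(X < 688) = 0.9 with θ tied to k this way. Start at k = 2, θ = 129: P(X<688) ≈ 0.969.
Too high — lower k to spread out. Iterating converges to k ≈ 1.62.
Then θ = 129/(1.62−1) ≈ 207.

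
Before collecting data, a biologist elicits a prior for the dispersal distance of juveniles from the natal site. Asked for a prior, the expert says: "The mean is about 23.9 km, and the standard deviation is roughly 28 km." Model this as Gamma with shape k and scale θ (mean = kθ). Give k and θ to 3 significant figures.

For Gamma(k, scale θ): mean = kθ, variance = kθ², so CV = 1/√k.
CV = SD/mean = 28/23.9 = 1.172, hence k = 1/CV² = 0.729.
Then θ = mean/k = 23.9/0.729 = 32.8.

k ≈ 0.729, θ ≈ 32.8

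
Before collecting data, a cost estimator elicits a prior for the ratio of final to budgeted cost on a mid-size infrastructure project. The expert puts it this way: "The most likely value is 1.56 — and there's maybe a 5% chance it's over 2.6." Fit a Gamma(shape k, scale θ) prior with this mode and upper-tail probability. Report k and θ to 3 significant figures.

Gamma(k,θ) with k>1 has mode (k−1)θ, so θ = 1.56/(k−1).
Need P(X < 2.6) = 0.95 with θ tied to k this way. Start at k = 2, θ = 1.56: P(X<2.6) ≈ 0.496.
Too low — raise k to concentrate. Iterating converges to k ≈ 11.7.
Then θ = 1.56/(11.7−1) ≈ 0.146.

k ≈ 11.7, θ ≈ 0.146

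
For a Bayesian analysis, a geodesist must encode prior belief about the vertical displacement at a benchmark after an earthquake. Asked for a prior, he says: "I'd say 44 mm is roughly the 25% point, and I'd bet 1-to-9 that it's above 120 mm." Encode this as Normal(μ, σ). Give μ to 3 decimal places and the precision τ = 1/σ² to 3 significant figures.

μ = 70.207, τ = 0.000662

For Normal(μ,σ), the p-quantile is μ + z_p·σ. Here z_{0.25} = -0.6745, z_{0.9} = 1.282.
So 44 = μ − 0.6745σ and 120 = μ + 1.282σ.
Subtracting: σ = (120 − 44)/(1.282 − (-0.6745)) = 38.854.
Then μ = 44 − (-0.6745)·38.854 = 70.207.
Precision τ = 1/σ² = 1/38.85² = 0.000662.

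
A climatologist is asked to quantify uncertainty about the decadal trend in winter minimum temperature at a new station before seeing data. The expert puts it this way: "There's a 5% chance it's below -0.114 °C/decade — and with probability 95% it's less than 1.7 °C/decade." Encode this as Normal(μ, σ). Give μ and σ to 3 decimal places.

For Normal(μ,σ), the p-quantile is μ + z_p·σ. Here z_{0.05} = -1.645, z_{0.95} = 1.645.
So -0.114 = μ − 1.645σ and 1.7 = μ + 1.645σ.
Subtracting: σ = (1.7 − -0.114)/(1.645 − (-1.645)) = 0.551.
Then μ = -0.114 − (-1.645)·0.551 = 0.793.

μ = 0.793, σ = 0.551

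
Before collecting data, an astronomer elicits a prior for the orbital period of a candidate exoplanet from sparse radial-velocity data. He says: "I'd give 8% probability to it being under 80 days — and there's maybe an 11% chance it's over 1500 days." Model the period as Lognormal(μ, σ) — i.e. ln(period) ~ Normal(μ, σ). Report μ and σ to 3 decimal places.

If T ~ Lognormal(μ,σ) then ln T ~ Normal(μ,σ), so the p-quantile of ln T is μ + z_p·σ.
ln(80) = 4.382 and ln(1500) = 7.313; z_{0.08} = -1.405, z_{0.89} = 1.227.
σ = (7.313 − 4.382)/(1.227 − (-1.405)) = 1.114.
μ = 4.382 − (-1.405)·1.114 = 5.947.

μ ≈ 5.947, σ ≈ 1.114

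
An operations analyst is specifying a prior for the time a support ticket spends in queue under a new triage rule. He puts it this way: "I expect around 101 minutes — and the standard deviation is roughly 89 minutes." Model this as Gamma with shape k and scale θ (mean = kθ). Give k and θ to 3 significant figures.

k ≈ 1.29, θ ≈ 78.4

For Gamma(k, scale θ): mean = kθ, variance = kθ², so CV = 1/√k.
CV = SD/mean = 89/101 = 0.8812, hence k = 1/CV² = 1.29.
Then θ = mean/k = 101/1.29 = 78.4.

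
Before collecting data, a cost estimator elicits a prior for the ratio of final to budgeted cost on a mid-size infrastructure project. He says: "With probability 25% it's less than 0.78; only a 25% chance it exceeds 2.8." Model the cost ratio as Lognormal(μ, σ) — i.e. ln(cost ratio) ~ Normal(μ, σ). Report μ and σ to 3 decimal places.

μ ≈ 0.391, σ ≈ 0.947

If T ~ Lognormal(μ,σ) then ln T ~ Normal(μ,σ), so the p-quantile of ln T is μ + z_p·σ.
ln(0.78) = -0.2485 and ln(2.8) = 1.03; z_{0.25} = -0.6745, z_{0.75} = 0.6745.
σ = (1.03 − -0.2485)/(0.6745 − (-0.6745)) = 0.947.
μ = -0.2485 − (-0.6745)·0.947 = 0.391.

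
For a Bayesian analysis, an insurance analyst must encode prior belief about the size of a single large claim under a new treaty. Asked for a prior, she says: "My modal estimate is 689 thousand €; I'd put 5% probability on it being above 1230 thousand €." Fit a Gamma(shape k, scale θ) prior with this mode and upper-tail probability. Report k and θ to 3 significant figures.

k ≈ 9.3, θ ≈ 83

Gamma(k,θ) with k>1 has mode (k−1)θ, so θ = 689/(k−1).
Need P(X < 1230) = 0.95 with θ tied to k this way. Start at k = 2, θ = 689: P(X<1230) ≈ 0.533.
Too low — raise k to concentrate. Iterating converges to k ≈ 9.3.
Then θ = 689/(9.3−1) ≈ 83.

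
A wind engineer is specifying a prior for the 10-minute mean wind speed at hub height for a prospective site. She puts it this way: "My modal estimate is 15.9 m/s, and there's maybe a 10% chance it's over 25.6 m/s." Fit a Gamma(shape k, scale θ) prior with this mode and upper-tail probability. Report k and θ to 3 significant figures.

k ≈ 9.29, θ ≈ 1.92

Gamma(k,θ) with k>1 has mode (k−1)θ, so θ = 15.9/(k−1).
Need P(X < 25.6) = 0.9 with θ tied to k this way. Start at k = 2, θ = 15.9: P(X<25.6) ≈ 0.478.
Too low — raise k to concentrate. Iterating converges to k ≈ 9.29.
Then θ = 15.9/(9.29−1) ≈ 1.92.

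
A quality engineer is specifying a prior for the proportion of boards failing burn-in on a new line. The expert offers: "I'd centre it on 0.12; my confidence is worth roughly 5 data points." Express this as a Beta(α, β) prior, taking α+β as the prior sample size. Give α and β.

α = 0.6, β = 4.4

Under the effective-sample-size interpretation, Beta(α, β) has prior mean α/(α+β) and prior sample size α+β.
So α+β = 5 and α/(α+β) = 0.12, giving α = 0.12·5 = 0.6 and β = 5 − 0.6 = 4.4.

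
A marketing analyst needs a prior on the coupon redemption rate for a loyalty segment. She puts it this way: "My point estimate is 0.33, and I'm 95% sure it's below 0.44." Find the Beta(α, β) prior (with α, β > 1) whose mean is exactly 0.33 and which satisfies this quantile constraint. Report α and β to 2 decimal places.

α ≈ 17.16, β ≈ 34.84

With mean 0.33 fixed, write α = 0.33s, β = 0.67s where s = α+β.
Need P(θ < 0.44) = 0.95 under Beta(0.33s, 0.67s). Normal approximation: (q−m)/√(m(1−m)/s) ≈ z_{0.95} = 1.64, so s ≈ 0.33·0.67·(1.64)²/(0.44−0.33)² = 49.4.
At s = 49.4: P(θ<0.44) ≈ 0.946. Adjusting to match 0.95 gives s ≈ 52.00.
So α = 0.33·52.00 ≈ 17.16, β = 0.67·52.00 ≈ 34.84.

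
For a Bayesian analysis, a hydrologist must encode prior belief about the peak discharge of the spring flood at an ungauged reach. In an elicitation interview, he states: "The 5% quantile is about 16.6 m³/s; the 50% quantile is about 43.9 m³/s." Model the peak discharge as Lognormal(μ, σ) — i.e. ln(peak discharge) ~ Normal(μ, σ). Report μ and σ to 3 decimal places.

μ ≈ 3.782, σ ≈ 0.591

If T ~ Lognormal(μ,σ) then ln T ~ Normal(μ,σ), so the p-quantile of ln T is μ + z_p·σ.
ln(16.6) = 2.809 and ln(43.9) = 3.782; z_{0.05} = -1.645, z_{0.5} = 0.
σ = (3.782 − 2.809)/(0 − (-1.645)) = 0.591.
μ = 2.809 − (-1.645)·0.591 = 3.782.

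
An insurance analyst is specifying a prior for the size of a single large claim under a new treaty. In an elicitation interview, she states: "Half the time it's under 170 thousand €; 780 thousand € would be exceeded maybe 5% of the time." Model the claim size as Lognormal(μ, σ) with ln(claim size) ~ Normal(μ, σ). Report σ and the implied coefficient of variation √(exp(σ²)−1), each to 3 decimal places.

σ ≈ 0.926, CV ≈ 1.165

If T ~ Lognormal(μ,σ) then ln T ~ Normal(μ,σ), so the p-quantile of ln T is μ + z_p·σ.
ln(170) = 5.136 and ln(780) = 6.659; z_{0.5} = 0, z_{0.95} = 1.645.
σ = (6.659 − 5.136)/(1.645 − (0)) = 0.926.
μ = 5.136 − (0)·0.926 = 5.136.
CV = √(exp(σ²)−1) = √(exp(0.8579)−1) = 1.165.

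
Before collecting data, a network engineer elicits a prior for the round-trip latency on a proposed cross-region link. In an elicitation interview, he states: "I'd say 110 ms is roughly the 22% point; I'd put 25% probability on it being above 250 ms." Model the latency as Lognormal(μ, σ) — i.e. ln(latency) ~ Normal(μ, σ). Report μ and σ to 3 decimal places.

μ ≈ 5.139, σ ≈ 0.567

If T ~ Lognormal(μ,σ) then ln T ~ Normal(μ,σ), so the p-quantile of ln T is μ + z_p·σ.
ln(110) = 4.7 and ln(250) = 5.521; z_{0.22} = -0.7722, z_{0.75} = 0.6745.
σ = (5.521 − 4.7)/(0.6745 − (-0.7722)) = 0.567.
μ = 4.7 − (-0.7722)·0.567 = 5.139.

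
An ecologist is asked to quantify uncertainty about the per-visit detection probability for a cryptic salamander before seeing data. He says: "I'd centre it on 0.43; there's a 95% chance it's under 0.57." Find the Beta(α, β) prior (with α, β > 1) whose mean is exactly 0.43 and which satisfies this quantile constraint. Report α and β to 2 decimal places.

With mean 0.43 fixed, write α = 0.43s, β = 0.57s where s = α+β.
Need P(θ < 0.57) = 0.95 under Beta(0.43s, 0.57s). Normal approximation: (q−m)/√(m(1−m)/s) ≈ z_{0.95} = 1.64, so s ≈ 0.43·0.57·(1.64)²/(0.57−0.43)² = 33.8.
At s = 33.8: P(θ<0.57) ≈ 0.949. Adjusting to match 0.95 gives s ≈ 34.11.
So α = 0.43·34.11 ≈ 14.67, β = 0.57·34.11 ≈ 19.44.

α ≈ 14.67, β ≈ 19.44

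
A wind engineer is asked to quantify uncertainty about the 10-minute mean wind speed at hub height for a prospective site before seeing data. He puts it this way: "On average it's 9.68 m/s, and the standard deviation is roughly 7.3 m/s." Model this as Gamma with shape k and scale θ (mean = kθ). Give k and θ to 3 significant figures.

For Gamma(k, scale θ): mean = kθ, variance = kθ², so CV = 1/√k.
CV = SD/mean = 7.3/9.68 = 0.7541, hence k = 1/CV² = 1.76.
Then θ = mean/k = 9.68/1.76 = 5.51.

k ≈ 1.76, θ ≈ 5.51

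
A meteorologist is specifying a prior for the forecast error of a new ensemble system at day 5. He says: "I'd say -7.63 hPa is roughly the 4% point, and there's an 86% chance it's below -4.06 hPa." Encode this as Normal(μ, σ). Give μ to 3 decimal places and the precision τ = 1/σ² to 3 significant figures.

μ = -5.422, τ = 0.629

The p-quantile of Normal(μ,σ) is μ + z_p·σ, with z_{0.04} = -1.751 and z_{0.86} = 1.08.
Eliminate σ: μ = (z₂·x₁ − z₁·x₂)/(z₂ − z₁) = (1.08·-7.63 − (-1.751)·-4.06)/2.831 = -5.422.
Then σ = (x₂ − x₁)/(z₂ − z₁) = (-4.06 − -7.63)/2.831 = 1.261.
Precision τ = 1/σ² = 1/1.261² = 0.629.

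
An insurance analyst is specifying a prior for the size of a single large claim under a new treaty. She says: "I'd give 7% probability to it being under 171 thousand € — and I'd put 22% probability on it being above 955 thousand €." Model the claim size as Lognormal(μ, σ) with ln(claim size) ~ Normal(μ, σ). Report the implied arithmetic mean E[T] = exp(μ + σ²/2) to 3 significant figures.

E[T] ≈ 709 thousand €

If T ~ Lognormal(μ,σ) then ln T ~ Normal(μ,σ), so the p-quantile of ln T is μ + z_p·σ.
ln(171) = 5.142 and ln(955) = 6.862; z_{0.07} = -1.476, z_{0.78} = 0.7722.
σ = (6.862 − 5.142)/(0.7722 − (-1.476)) = 0.765.
μ = 5.142 − (-1.476)·0.765 = 6.271.
E[T] = exp(μ + σ²/2) = exp(6.271 + 0.2927) = 709 thousand €.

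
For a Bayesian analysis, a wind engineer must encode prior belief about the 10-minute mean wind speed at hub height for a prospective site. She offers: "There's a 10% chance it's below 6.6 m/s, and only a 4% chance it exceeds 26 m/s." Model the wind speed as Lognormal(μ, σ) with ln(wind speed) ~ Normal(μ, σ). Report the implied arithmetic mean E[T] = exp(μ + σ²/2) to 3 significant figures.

E[T] ≈ 13 m/s

If T ~ Lognormal(μ,σ) then ln T ~ Normal(μ,σ), so the p-quantile of ln T is μ + z_p·σ.
ln(6.6) = 1.887 and ln(26) = 3.258; z_{0.1} = -1.282, z_{0.96} = 1.751.
σ = (3.258 − 1.887)/(1.751 − (-1.282)) = 0.452.
μ = 1.887 − (-1.282)·0.452 = 2.467.
E[T] = exp(μ + σ²/2) = exp(2.467 + 0.1022) = 13 m/s.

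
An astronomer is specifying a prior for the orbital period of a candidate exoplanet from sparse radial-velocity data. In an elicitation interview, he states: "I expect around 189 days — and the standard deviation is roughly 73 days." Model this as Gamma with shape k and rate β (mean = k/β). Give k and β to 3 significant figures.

For Gamma(k, rate β): mean = k/β, variance = k/β², so CV = 1/√k.
CV = SD/mean = 73/189 = 0.3862, hence k = 1/CV² = 6.7.
Then β = k/mean = 6.7/189 = 0.0355.

k ≈ 6.7, β ≈ 0.0355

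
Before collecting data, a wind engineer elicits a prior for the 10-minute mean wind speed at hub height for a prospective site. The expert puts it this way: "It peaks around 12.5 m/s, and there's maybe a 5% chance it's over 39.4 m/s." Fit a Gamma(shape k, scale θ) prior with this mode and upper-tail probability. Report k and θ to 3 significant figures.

Gamma(k,θ) with k>1 has mode (k−1)θ, so θ = 12.5/(k−1).
Need P(X < 39.4) = 0.95 with θ tied to k this way. Start at k = 2, θ = 12.5: P(X<39.4) ≈ 0.822.
Too low — raise k to concentrate. Iterating converges to k ≈ 3.
Then θ = 12.5/(3−1) ≈ 6.27.

k ≈ 3, θ ≈ 6.27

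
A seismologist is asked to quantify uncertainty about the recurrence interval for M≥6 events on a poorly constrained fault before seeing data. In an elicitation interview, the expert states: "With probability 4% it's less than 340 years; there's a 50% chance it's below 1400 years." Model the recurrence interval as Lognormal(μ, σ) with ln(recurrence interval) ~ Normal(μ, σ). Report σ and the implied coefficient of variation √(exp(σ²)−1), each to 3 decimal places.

σ ≈ 0.808, CV ≈ 0.960

If T ~ Lognormal(μ,σ) then ln T ~ Normal(μ,σ), so the p-quantile of ln T is μ + z_p·σ.
ln(340) = 5.829 and ln(1400) = 7.244; z_{0.04} = -1.751, z_{0.5} = 0.
σ = (7.244 − 5.829)/(0 − (-1.751)) = 0.808.
μ = 5.829 − (-1.751)·0.808 = 7.244.
CV = √(exp(σ²)−1) = √(exp(0.6535)−1) = 0.960.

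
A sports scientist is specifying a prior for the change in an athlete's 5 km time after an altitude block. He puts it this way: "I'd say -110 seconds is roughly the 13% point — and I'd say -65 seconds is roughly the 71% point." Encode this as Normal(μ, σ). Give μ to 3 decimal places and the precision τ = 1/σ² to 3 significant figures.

For Normal(μ,σ), the p-quantile is μ + z_p·σ. Here z_{0.13} = -1.126, z_{0.71} = 0.5534.
So -110 = μ − 1.126σ and -65 = μ + 0.5534σ.
Subtracting: σ = (-65 − -110)/(0.5534 − (-1.126)) = 26.789.
Then μ = -110 − (-1.126)·26.789 = -79.825.
Precision τ = 1/σ² = 1/26.79² = 0.00139.

μ = -79.825, τ = 0.00139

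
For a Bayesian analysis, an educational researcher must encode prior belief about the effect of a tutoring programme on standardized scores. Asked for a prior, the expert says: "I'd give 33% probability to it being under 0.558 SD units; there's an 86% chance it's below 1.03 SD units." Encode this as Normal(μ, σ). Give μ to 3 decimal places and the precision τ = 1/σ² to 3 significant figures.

For Normal(μ,σ), the p-quantile is μ + z_p·σ. Here z_{0.33} = -0.4399, z_{0.86} = 1.08.
So 0.558 = μ − 0.4399σ and 1.03 = μ + 1.08σ.
Subtracting: σ = (1.03 − 0.558)/(1.08 − (-0.4399)) = 0.310.
Then μ = 0.558 − (-0.4399)·0.310 = 0.695.
Precision τ = 1/σ² = 1/0.3105² = 10.4.

μ = 0.695, τ = 10.4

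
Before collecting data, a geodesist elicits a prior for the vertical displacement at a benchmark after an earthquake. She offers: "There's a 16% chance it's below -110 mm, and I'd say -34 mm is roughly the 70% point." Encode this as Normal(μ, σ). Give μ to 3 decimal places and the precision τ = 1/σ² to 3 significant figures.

μ = -60.240, τ = 0.000399

For Normal(μ,σ), the p-quantile is μ + z_p·σ. Here z_{0.16} = -0.9945, z_{0.7} = 0.5244.
So -110 = μ − 0.9945σ and -34 = μ + 0.5244σ.
Subtracting: σ = (-34 − -110)/(0.5244 − (-0.9945)) = 50.038.
Then μ = -110 − (-0.9945)·50.038 = -60.240.
Precision τ = 1/σ² = 1/50.04² = 0.000399.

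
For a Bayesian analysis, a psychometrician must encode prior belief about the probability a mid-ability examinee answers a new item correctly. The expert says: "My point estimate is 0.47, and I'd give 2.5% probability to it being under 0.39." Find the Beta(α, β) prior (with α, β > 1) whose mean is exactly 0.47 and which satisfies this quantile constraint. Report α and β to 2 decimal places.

α ≈ 68.92, β ≈ 77.72

With mean 0.47 fixed, write α = 0.47s, β = 0.53s where s = α+β.
Need P(θ < 0.39) = 0.025 under Beta(0.47s, 0.53s). Normal approximation: (q−m)/√(m(1−m)/s) ≈ z_{0.025} = -1.96, so s ≈ 0.47·0.53·(-1.96)²/(0.39−0.47)² = 149.5.
At s = 149.5: P(θ<0.39) ≈ 0.024. Adjusting to match 0.025 gives s ≈ 146.64.
So α = 0.47·146.64 ≈ 68.92, β = 0.53·146.64 ≈ 77.72.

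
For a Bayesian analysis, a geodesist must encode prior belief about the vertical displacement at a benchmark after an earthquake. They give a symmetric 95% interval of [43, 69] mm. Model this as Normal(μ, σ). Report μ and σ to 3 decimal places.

μ = 56.000, σ = 6.633

A symmetric 95% interval runs μ ± z·σ with z = 1.96.
Half-width = 13, so σ = 13/1.96 = 6.633.
μ is the interval midpoint, 56.000.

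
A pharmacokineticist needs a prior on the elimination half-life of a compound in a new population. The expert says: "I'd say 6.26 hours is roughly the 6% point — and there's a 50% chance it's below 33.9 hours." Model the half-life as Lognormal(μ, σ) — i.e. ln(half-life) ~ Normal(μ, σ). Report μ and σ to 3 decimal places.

μ ≈ 3.523, σ ≈ 1.086

If T ~ Lognormal(μ,σ) then ln T ~ Normal(μ,σ), so the p-quantile of ln T is μ + z_p·σ.
ln(6.26) = 1.834 and ln(33.9) = 3.523; z_{0.06} = -1.555, z_{0.5} = 0.
σ = (3.523 − 1.834)/(0 − (-1.555)) = 1.086.
μ = 1.834 − (-1.555)·1.086 = 3.523.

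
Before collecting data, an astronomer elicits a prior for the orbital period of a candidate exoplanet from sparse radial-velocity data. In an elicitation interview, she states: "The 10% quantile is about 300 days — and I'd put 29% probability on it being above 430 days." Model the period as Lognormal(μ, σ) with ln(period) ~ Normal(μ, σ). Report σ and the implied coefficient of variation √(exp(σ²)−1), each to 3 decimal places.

σ ≈ 0.196, CV ≈ 0.198

If T ~ Lognormal(μ,σ) then ln T ~ Normal(μ,σ), so the p-quantile of ln T is μ + z_p·σ.
ln(300) = 5.704 and ln(430) = 6.064; z_{0.1} = -1.282, z_{0.71} = 0.5534.
σ = (6.064 − 5.704)/(0.5534 − (-1.282)) = 0.196.
μ = 5.704 − (-1.282)·0.196 = 5.955.
CV = √(exp(σ²)−1) = √(exp(0.0385)−1) = 0.198.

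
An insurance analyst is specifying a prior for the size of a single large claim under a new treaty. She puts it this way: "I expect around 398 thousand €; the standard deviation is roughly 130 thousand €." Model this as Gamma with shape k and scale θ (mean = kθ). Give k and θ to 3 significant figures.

For Gamma(k, scale θ): mean = kθ, variance = kθ², so CV = 1/√k.
CV = SD/mean = 130/398 = 0.3266, hence k = 1/CV² = 9.37.
Then θ = mean/k = 398/9.37 = 42.5.

k ≈ 9.37, θ ≈ 42.5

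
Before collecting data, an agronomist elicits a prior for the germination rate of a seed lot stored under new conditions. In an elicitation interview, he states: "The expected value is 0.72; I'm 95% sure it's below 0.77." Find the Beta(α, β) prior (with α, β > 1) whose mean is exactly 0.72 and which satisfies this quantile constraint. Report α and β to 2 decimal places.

With mean 0.72 fixed, write α = 0.72s, β = 0.28s where s = α+β.
Need P(θ < 0.77) = 0.95 under Beta(0.72s, 0.28s). Normal approximation: (q−m)/√(m(1−m)/s) ≈ z_{0.95} = 1.64, so s ≈ 0.72·0.28·(1.64)²/(0.77−0.72)² = 218.2.
At s = 218.2: P(θ<0.77) ≈ 0.955. Adjusting to match 0.95 gives s ≈ 206.88.
So α = 0.72·206.88 ≈ 148.96, β = 0.28·206.88 ≈ 57.93.

α ≈ 148.96, β ≈ 57.93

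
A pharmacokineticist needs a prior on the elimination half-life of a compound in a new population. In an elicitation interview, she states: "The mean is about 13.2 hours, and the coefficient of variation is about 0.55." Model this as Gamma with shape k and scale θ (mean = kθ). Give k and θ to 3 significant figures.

For Gamma(k, scale θ): mean = kθ, variance = kθ², so CV = 1/√k.
CV = 0.55, hence k = 1/CV² = 3.31.
Then θ = mean/k = 13.2/3.31 = 3.99.

k ≈ 3.31, θ ≈ 3.99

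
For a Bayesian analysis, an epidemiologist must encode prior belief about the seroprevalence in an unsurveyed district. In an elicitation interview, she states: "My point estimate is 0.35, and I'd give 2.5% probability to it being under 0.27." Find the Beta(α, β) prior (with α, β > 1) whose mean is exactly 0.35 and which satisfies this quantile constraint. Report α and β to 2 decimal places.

α ≈ 44.72, β ≈ 83.05

With mean 0.35 fixed, write α = 0.35s, β = 0.65s where s = α+β.
Need P(θ < 0.27) = 0.025 under Beta(0.35s, 0.65s). Normal approximation: (q−m)/√(m(1−m)/s) ≈ z_{0.025} = -1.96, so s ≈ 0.35·0.65·(-1.96)²/(0.27−0.35)² = 136.6.
At s = 136.6: P(θ<0.27) ≈ 0.021. Adjusting to match 0.025 gives s ≈ 127.76.
So α = 0.35·127.76 ≈ 44.72, β = 0.65·127.76 ≈ 83.05.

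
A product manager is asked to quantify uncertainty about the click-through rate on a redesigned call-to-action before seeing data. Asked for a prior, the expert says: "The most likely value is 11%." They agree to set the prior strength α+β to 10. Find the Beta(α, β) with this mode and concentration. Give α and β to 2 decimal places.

α = 1.88, β = 8.12

For α,β > 1 the Beta mode is (α−1)/(α+β−2). With α+β = 10, the mode is (α−1)/8.
Set (α−1)/8 = 0.11 → α = 1 + 0.11·8 = 1.88.
β = 10 − α = 8.12.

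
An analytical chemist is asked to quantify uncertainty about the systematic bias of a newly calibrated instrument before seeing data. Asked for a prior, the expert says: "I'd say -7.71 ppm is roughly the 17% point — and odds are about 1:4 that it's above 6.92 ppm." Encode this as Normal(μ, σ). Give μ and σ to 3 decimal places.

The p-quantile of Normal(μ,σ) is μ + z_p·σ, with z_{0.17} = -0.9542 and z_{0.8} = 0.8416.
Eliminate σ: μ = (z₂·x₁ − z₁·x₂)/(z₂ − z₁) = (0.8416·-7.71 − (-0.9542)·6.92)/1.796 = 0.063.
Then σ = (x₂ − x₁)/(z₂ − z₁) = (6.92 − -7.71)/1.796 = 8.147.

μ = 0.063, σ = 8.147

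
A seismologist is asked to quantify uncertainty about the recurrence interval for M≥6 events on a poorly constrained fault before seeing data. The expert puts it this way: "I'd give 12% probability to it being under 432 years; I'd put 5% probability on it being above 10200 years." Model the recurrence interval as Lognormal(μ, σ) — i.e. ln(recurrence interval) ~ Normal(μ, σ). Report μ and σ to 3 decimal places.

μ ≈ 7.386, σ ≈ 1.121

If T ~ Lognormal(μ,σ) then ln T ~ Normal(μ,σ), so the p-quantile of ln T is μ + z_p·σ.
ln(432) = 6.068 and ln(10200) = 9.23; z_{0.12} = -1.175, z_{0.95} = 1.645.
σ = (9.23 − 6.068)/(1.645 − (-1.175)) = 1.121.
μ = 6.068 − (-1.175)·1.121 = 7.386.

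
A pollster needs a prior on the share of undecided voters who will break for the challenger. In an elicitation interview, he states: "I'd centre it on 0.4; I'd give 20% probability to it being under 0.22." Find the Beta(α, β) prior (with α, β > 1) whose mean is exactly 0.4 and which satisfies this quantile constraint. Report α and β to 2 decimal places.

α ≈ 2.18, β ≈ 3.26

With mean 0.4 fixed, write α = 0.4s, β = 0.6s where s = α+β.
Need P(θ < 0.22) = 0.2 under Beta(0.4s, 0.6s). Normal approximation: (q−m)/√(m(1−m)/s) ≈ z_{0.2} = -0.842, so s ≈ 0.4·0.6·(-0.842)²/(0.22−0.4)² = 5.2.
At s = 5.2: P(θ<0.22) ≈ 0.205. Adjusting to match 0.2 gives s ≈ 5.44.
So α = 0.4·5.44 ≈ 2.18, β = 0.6·5.44 ≈ 3.26.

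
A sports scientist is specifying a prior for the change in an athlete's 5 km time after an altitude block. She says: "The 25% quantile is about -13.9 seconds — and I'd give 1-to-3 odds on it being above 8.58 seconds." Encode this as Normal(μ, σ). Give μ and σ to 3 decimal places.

μ = -2.660, σ = 16.664

The p-quantile of Normal(μ,σ) is μ + z_p·σ, with z_{0.25} = -0.6745 and z_{0.75} = 0.6745.
Eliminate σ: μ = (z₂·x₁ − z₁·x₂)/(z₂ − z₁) = (0.6745·-13.9 − (-0.6745)·8.58)/1.349 = -2.660.
Then σ = (x₂ − x₁)/(z₂ − z₁) = (8.58 − -13.9)/1.349 = 16.664.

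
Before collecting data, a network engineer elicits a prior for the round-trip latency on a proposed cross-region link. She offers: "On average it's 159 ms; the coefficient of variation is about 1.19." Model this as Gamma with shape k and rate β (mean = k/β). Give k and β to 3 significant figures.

k ≈ 0.706, β ≈ 0.00444

For Gamma(k, rate β): mean = k/β, variance = k/β², so CV = 1/√k.
CV = 1.19, hence k = 1/CV² = 0.706.
Then β = k/mean = 0.706/159 = 0.00444.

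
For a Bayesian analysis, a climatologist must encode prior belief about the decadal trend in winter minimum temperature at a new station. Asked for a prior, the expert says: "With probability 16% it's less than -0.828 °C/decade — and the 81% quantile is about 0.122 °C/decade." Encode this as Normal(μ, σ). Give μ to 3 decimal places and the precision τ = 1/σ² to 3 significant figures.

For Normal(μ,σ), the p-quantile is μ + z_p·σ. Here z_{0.16} = -0.9945, z_{0.81} = 0.8779.
So -0.828 = μ − 0.9945σ and 0.122 = μ + 0.8779σ.
Subtracting: σ = (0.122 − -0.828)/(0.8779 − (-0.9945)) = 0.507.
Then μ = -0.828 − (-0.9945)·0.507 = -0.323.
Precision τ = 1/σ² = 1/0.5074² = 3.88.

μ = -0.323, τ = 3.88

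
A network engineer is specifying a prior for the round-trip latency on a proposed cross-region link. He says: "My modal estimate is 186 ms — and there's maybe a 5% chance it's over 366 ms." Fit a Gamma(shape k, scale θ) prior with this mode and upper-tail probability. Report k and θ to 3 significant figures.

k ≈ 7.06, θ ≈ 30.7

Gamma(k,θ) with k>1 has mode (k−1)θ, so θ = 186/(k−1).
Need P(X < 366) = 0.95 with θ tied to k this way. Start at k = 2, θ = 186: P(X<366) ≈ 0.585.
Too low — raise k to concentrate. Iterating converges to k ≈ 7.06.
Then θ = 186/(7.06−1) ≈ 30.7.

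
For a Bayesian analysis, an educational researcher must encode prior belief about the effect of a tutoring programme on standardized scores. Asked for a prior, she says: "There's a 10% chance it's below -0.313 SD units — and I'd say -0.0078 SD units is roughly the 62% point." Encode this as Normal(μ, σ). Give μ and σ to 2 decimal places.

μ = -0.07, σ = 0.19

The p-quantile of Normal(μ,σ) is μ + z_p·σ, with z_{0.1} = -1.282 and z_{0.62} = 0.3055.
Eliminate σ: μ = (z₂·x₁ − z₁·x₂)/(z₂ − z₁) = (0.3055·-0.313 − (-1.282)·-0.0078)/1.587 = -0.07.
Then σ = (x₂ − x₁)/(z₂ − z₁) = (-0.0078 − -0.313)/1.587 = 0.19.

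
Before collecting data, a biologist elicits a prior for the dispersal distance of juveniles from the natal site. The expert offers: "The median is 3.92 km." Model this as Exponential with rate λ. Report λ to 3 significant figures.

λ ≈ 0.177

Exponential median = ln 2 / λ, so λ = ln 2 / 3.92 = 0.177.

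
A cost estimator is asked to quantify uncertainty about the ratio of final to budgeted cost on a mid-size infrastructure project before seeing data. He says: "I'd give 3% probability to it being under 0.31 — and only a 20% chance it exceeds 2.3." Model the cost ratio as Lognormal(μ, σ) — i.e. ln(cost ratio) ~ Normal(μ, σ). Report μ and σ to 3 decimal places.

μ ≈ 0.213, σ ≈ 0.736

If T ~ Lognormal(μ,σ) then ln T ~ Normal(μ,σ), so the p-quantile of ln T is μ + z_p·σ.
ln(0.31) = -1.171 and ln(2.3) = 0.8329; z_{0.03} = -1.881, z_{0.8} = 0.8416.
σ = (0.8329 − -1.171)/(0.8416 − (-1.881)) = 0.736.
μ = -1.171 − (-1.881)·0.736 = 0.213.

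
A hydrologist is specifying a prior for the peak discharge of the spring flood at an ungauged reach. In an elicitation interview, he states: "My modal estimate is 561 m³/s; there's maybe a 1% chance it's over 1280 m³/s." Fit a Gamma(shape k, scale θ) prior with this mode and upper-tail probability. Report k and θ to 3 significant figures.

k ≈ 8.03, θ ≈ 79.8

Gamma(k,θ) with k>1 has mode (k−1)θ, so θ = 561/(k−1).
Need P(X < 1280) = 0.99 with θ tied to k this way. Start at k = 2, θ = 561: P(X<1280) ≈ 0.665.
Too low — raise k to concentrate. Iterating converges to k ≈ 8.03.
Then θ = 561/(8.03−1) ≈ 79.8.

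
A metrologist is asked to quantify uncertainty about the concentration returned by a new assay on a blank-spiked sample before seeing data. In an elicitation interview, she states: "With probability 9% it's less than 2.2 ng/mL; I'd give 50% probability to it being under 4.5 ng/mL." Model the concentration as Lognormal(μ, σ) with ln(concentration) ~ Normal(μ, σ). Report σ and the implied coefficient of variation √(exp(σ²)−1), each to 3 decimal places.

If T ~ Lognormal(μ,σ) then ln T ~ Normal(μ,σ), so the p-quantile of ln T is μ + z_p·σ.
ln(2.2) = 0.7885 and ln(4.5) = 1.504; z_{0.09} = -1.341, z_{0.5} = 0.
σ = (1.504 − 0.7885)/(0 − (-1.341)) = 0.534.
μ = 0.7885 − (-1.341)·0.534 = 1.504.
CV = √(exp(σ²)−1) = √(exp(0.2849)−1) = 0.574.

σ ≈ 0.534, CV ≈ 0.574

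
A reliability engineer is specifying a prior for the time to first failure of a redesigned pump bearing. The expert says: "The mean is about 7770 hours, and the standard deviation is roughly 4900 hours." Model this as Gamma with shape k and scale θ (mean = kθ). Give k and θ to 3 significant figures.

k ≈ 2.51, θ ≈ 3090

For Gamma(k, scale θ): mean = kθ, variance = kθ², so CV = 1/√k.
CV = SD/mean = 4900/7770 = 0.6306, hence k = 1/CV² = 2.51.
Then θ = mean/k = 7770/2.51 = 3090.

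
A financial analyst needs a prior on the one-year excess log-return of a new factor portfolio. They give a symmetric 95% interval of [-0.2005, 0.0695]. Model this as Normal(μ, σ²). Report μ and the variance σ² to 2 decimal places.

A symmetric 95% interval runs μ ± z·σ with z = 1.96.
Half-width = 0.135, so σ = 0.135/1.96 = 0.069 and σ² = 0.00.
μ is the interval midpoint, -0.07.

μ = -0.07, σ² = 0.00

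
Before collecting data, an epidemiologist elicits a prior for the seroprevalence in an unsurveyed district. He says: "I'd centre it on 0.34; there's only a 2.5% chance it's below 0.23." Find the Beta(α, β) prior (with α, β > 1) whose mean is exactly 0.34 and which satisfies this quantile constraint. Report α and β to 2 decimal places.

With mean 0.34 fixed, write α = 0.34s, β = 0.66s where s = α+β.
Need P(θ < 0.23) = 0.025 under Beta(0.34s, 0.66s). Normal approximation: (q−m)/√(m(1−m)/s) ≈ z_{0.025} = -1.96, so s ≈ 0.34·0.66·(-1.96)²/(0.23−0.34)² = 71.2.
At s = 71.2: P(θ<0.23) ≈ 0.019. Adjusting to match 0.025 gives s ≈ 63.95.
So α = 0.34·63.95 ≈ 21.74, β = 0.66·63.95 ≈ 42.21.

α ≈ 21.74, β ≈ 42.21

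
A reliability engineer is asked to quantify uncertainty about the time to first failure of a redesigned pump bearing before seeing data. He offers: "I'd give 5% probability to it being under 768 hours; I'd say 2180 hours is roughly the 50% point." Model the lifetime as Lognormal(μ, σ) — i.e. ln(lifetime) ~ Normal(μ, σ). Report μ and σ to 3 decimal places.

μ ≈ 7.687, σ ≈ 0.634

If T ~ Lognormal(μ,σ) then ln T ~ Normal(μ,σ), so the p-quantile of ln T is μ + z_p·σ.
ln(768) = 6.644 and ln(2180) = 7.687; z_{0.05} = -1.645, z_{0.5} = 0.
σ = (7.687 − 6.644)/(0 − (-1.645)) = 0.634.
μ = 6.644 − (-1.645)·0.634 = 7.687.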